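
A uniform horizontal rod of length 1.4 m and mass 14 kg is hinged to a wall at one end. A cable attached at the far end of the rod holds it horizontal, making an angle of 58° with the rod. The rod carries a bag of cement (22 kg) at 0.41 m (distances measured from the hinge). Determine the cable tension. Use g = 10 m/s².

T ≈ 159 N

Choose the hinge as the axis so the unknown hinge reaction has zero arm there.
Beam weight: 14 × 10 = 140 N down at 0.7 m → arm 0.7 m, τ = 140 × 0.7 = 98 N·m clockwise.
Bag of cement: 22 × 10 = 220 N down at 0.41 m → arm 0.41 m, τ = 220 × 0.41 = 90.2 N·m clockwise.
Total clockwise load moment = 188.2 N·m.
The cable tension T acts at 1.4 m; only its component perpendicular to the rod, T sinθ, produces torque. sin 58° = 0.848.
Setting net torque to zero: T × 1.4 × 0.848 = 188.2 → T = 188.2 / 1.187 = 159 N.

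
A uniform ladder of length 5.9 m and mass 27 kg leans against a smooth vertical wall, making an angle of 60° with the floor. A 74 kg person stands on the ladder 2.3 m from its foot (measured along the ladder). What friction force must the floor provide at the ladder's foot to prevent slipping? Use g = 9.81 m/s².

f ≈ 240 N

About the foot of the ladder:
Ladder weight 27×9.81 = 264.9 N acts at 2.95 m along the ladder; its horizontal arm is 2.95·cos60° = 1.475 m → τ = 390.7 N·m clockwise.
Person: 74×9.81 = 725.9 N at 2.3 m → arm 1.15 m → τ = 834.8 N·m clockwise.
Wall normal N acts horizontally at the top; its moment arm is the height L sinθ = 5.9·sin60° = 5.11 m, counterclockwise.
For rotational equilibrium, N × 5.11 = 1226, so N = 240 N.
ΣFx = 0: friction at the foot balances the wall's push, so f = N_wall = 240 N.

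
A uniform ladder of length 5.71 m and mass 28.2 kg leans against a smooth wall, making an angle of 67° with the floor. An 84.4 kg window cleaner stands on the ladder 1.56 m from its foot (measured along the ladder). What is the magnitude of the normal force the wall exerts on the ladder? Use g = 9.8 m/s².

Take moments about the foot of the ladder.
Ladder weight 28.2×9.8 = 276.4 N acts at 2.855 m along the ladder; its horizontal arm is 2.855·cos67° = 1.116 m → τ = 308.5 N·m clockwise.
Window cleaner: 84.4×9.8 = 827.1 N at 1.56 m → arm 0.6095 m → τ = 504.1 N·m clockwise.
Wall normal N acts horizontally at the top; its moment arm is the height L sinθ = 5.71·sin67° = 5.256 m, counterclockwise.
Balancing moments: N × 5.256 = 812.6, giving N = 155 N.

N_wall ≈ 155 N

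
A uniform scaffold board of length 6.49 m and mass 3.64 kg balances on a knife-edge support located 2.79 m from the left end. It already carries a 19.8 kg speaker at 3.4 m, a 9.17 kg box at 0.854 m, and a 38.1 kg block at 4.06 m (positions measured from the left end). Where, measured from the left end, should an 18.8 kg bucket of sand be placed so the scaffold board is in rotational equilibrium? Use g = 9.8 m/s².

x ≈ 0.43 m from the left end

Take moments about the knife-edge support (at 2.79 m from the left end).
Beam weight: 3.64 × 9.8 = 35.67 N down at 3.245 m → arm 0.455 m, τ = 35.67 × 0.455 = 16.23 N·m clockwise.
Speaker: 19.8 × 9.8 = 194 N down at 3.4 m → arm 0.61 m, τ = 194 × 0.61 = 118.3 N·m clockwise.
Box: 9.17 × 9.8 = 89.87 N down at 0.854 m → arm 1.936 m, τ = 89.87 × 1.936 = 174 N·m counterclockwise.
Block: 38.1 × 9.8 = 373.4 N down at 4.06 m → arm 1.27 m, τ = 373.4 × 1.27 = 474.2 N·m clockwise.
Net moment of existing loads = 434.7 N·m clockwise.
The bucket of sand weighs 18.8 × 9.8 = 184.2 N and must supply an equal counterclockwise moment, so its lever arm about the knife-edge support is 434.7 / 184.2 = 2.36 m.
That puts it at 2.79 − 2.36 = 0.43 m from the left end.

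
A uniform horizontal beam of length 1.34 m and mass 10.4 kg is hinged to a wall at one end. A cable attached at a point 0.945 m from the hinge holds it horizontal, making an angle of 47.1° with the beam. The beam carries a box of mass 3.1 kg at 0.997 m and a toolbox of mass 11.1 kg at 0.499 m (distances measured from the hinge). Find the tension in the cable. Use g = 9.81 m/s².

Take moments about the hinge.
Beam weight: 10.4 × 9.81 = 102 N down at 0.67 m → arm 0.67 m, τ = 102 × 0.67 = 68.34 N·m clockwise.
Box: 3.1 × 9.81 = 30.41 N down at 0.997 m → arm 0.997 m, τ = 30.41 × 0.997 = 30.32 N·m clockwise.
Toolbox: 11.1 × 9.81 = 108.9 N down at 0.499 m → arm 0.499 m, τ = 108.9 × 0.499 = 54.34 N·m clockwise.
Total clockwise load moment = 153 N·m.
The cable tension T acts at 0.945 m; only its component perpendicular to the beam, T sinθ, produces torque. sin 47.1° = 0.7325.
For rotational equilibrium, T × 0.945 × 0.7325 = 153, so T = 153 / 0.6922 = 221 N.

T ≈ 221 N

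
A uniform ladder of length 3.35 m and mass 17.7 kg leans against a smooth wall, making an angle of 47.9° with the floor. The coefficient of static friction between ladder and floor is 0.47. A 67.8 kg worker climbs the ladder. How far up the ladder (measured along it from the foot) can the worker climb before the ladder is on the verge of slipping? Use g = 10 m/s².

d ≈ 1.76 m

Sum moments about the foot of the ladder (the floor normal and friction both act there and drop out).
Ladder weight 17.7×10 = 177 N acts at 1.675 m along the ladder; its horizontal arm is 1.675·cos47.9° = 1.123 m → τ = 198.8 N·m clockwise.
Worker weight 67.8×10 = 678 N at distance d → arm d·cos47.9° → τ = 678·d·0.6704 clockwise.
Wall normal N at the top has arm L sinθ = 2.486 m counterclockwise, so Στ = 0 gives N·2.486 = 198.8 + 454.5·d.
ΣFy = 0 ⇒ N_floor = 855 N, so the maximum friction is μ_s·N_floor = 0.47×855 = 401.8 N. ΣFx = 0 ⇒ N_wall = f, so at the slipping point N = 401.8 N.
Substituting: 401.8×2.486 = 198.8 + 454.5·d ⇒ d = (998.9 − 198.8) / 454.5 = 1.76 m.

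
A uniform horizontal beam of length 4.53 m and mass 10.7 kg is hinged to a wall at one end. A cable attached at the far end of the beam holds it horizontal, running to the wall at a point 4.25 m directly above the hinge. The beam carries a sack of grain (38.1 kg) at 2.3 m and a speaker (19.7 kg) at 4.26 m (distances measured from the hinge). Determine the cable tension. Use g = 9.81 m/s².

T ≈ 620 N

Take moments about the hinge.
Beam weight: 10.7 × 9.81 = 105 N down at 2.265 m → arm 2.265 m, τ = 105 × 2.265 = 237.8 N·m clockwise.
Sack of grain: 38.1 × 9.81 = 373.8 N down at 2.3 m → arm 2.3 m, τ = 373.8 × 2.3 = 859.7 N·m clockwise.
Speaker: 19.7 × 9.81 = 193.3 N down at 4.26 m → arm 4.26 m, τ = 193.3 × 4.26 = 823.5 N·m clockwise.
Total clockwise load moment = 1921 N·m.
The cable tension T acts at 4.53 m; only its component perpendicular to the beam, T sinθ, produces torque. sinθ = h/√(h²+d²) = 4.25/√(4.25²+4.53²) = 0.6842.
Στ = 0 ⇒ T × 4.53 × 0.6842 = 1921 ⇒ T = 1921 / 3.099 = 620 N.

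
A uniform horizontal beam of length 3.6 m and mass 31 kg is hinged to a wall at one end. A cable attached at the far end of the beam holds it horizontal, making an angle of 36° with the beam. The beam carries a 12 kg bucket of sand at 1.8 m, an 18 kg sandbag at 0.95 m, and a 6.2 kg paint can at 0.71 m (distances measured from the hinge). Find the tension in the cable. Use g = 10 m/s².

Sum moments about the hinge (the unknown hinge reaction has zero arm there).
Beam weight: 31 × 10 = 310 N down at 1.8 m → arm 1.8 m, τ = 310 × 1.8 = 558 N·m clockwise.
Bucket of sand: 12 × 10 = 120 N down at 1.8 m → arm 1.8 m, τ = 120 × 1.8 = 216 N·m clockwise.
Sandbag: 18 × 10 = 180 N down at 0.95 m → arm 0.95 m, τ = 180 × 0.95 = 171 N·m clockwise.
Paint can: 6.2 × 10 = 62 N down at 0.71 m → arm 0.71 m, τ = 62 × 0.71 = 44.02 N·m clockwise.
Total clockwise load moment = 989 N·m.
The cable tension T acts at 3.6 m; only its component perpendicular to the beam, T sinθ, produces torque. sin 36° = 0.5878.
Στ = 0 ⇒ T × 3.6 × 0.5878 = 989 ⇒ T = 989 / 2.116 = 467 N.

T ≈ 467 N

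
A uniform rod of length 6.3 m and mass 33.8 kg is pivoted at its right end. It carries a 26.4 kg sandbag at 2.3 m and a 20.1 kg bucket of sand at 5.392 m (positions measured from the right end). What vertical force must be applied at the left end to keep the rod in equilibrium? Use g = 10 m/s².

F ≈ 437 N

Taking torques about the right end:
Beam weight: 33.8 × 10 = 338 N down at 3.15 m → arm 3.15 m, τ = 338 × 3.15 = 1065 N·m counterclockwise.
Sandbag: 26.4 × 10 = 264 N down at 2.3 m → arm 2.3 m, τ = 264 × 2.3 = 607.2 N·m counterclockwise.
Bucket of sand: 20.1 × 10 = 201 N down at 5.392 m → arm 5.392 m, τ = 201 × 5.392 = 1084 N·m counterclockwise.
Net moment of the loads = 2756 N·m counterclockwise.
The upward force F acts at the left end, arm 6.3 m, giving F × 6.3 clockwise.
Setting net torque to zero: F × 6.3 = 2756 → F = 2756 / 6.3 = 437 N.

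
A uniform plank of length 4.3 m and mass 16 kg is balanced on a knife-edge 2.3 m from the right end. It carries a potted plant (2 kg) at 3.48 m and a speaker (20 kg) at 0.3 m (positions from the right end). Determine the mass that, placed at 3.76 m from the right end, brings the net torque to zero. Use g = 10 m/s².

m ≈ 27.4 kg

Choose the knife-edge (at 2.3 m from the right end) as the axis so the support reaction has zero arm there.
Beam weight: 16 × 10 = 160 N down at 2.15 m → arm 0.15 m, τ = 160 × 0.15 = 24 N·m clockwise.
Potted plant: 2 × 10 = 20 N down at 3.48 m → arm 1.18 m, τ = 20 × 1.18 = 23.6 N·m counterclockwise.
Speaker: 20 × 10 = 200 N down at 0.3 m → arm 2 m, τ = 200 × 2 = 400 N·m clockwise.
Net moment of known loads = 400.4 N·m clockwise.
An unknown mass m at 3.76 m has arm 1.46 m; its moment is m·g·1.46 counterclockwise.
For rotational equilibrium, m × 10 × 1.46 = 400.4, so m = 400.4 / (10 × 1.46) = 27.4 kg.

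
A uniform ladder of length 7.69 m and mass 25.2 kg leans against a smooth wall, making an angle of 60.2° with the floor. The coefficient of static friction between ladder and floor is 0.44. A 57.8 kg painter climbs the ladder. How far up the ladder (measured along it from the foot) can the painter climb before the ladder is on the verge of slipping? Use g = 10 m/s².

d ≈ 6.81 m

Choose the foot of the ladder as the axis so the floor normal and friction both act there and drop out.
Ladder weight 25.2×10 = 252 N acts at 3.845 m along the ladder; its horizontal arm is 3.845·cos60.2° = 1.911 m → τ = 481.6 N·m clockwise.
Painter weight 57.8×10 = 578 N at distance d → arm d·cos60.2° → τ = 578·d·0.497 clockwise.
Wall normal N at the top has arm L sinθ = 6.673 m counterclockwise, so Στ = 0 gives N·6.673 = 481.6 + 287.3·d.
ΣFy = 0 ⇒ N_floor = 830 N, so the maximum friction is μ_s·N_floor = 0.44×830 = 365.2 N. ΣFx = 0 ⇒ N_wall = f, so at the slipping point N = 365.2 N.
Substituting: 365.2×6.673 = 481.6 + 287.3·d ⇒ d = (2437 − 481.6) / 287.3 = 6.81 m.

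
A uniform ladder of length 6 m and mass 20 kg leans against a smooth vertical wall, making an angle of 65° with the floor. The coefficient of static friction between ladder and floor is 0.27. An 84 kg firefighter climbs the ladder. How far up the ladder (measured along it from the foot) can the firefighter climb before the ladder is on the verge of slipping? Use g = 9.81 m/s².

Sum moments about the foot of the ladder (the floor normal and friction both act there and drop out).
Ladder weight 20×9.81 = 196.2 N acts at 3 m along the ladder; its horizontal arm is 3·cos65° = 1.268 m → τ = 248.8 N·m clockwise.
Firefighter weight 84×9.81 = 824 N at distance d → arm d·cos65° → τ = 824·d·0.4226 clockwise.
Wall normal N at the top has arm L sinθ = 5.438 m counterclockwise, so Στ = 0 gives N·5.438 = 248.8 + 348.2·d.
ΣFy = 0 ⇒ N_floor = 1020 N, so the maximum friction is μ_s·N_floor = 0.27×1020 = 275.4 N. ΣFx = 0 ⇒ N_wall = f, so at the slipping point N = 275.4 N.
Substituting: 275.4×5.438 = 248.8 + 348.2·d ⇒ d = (1498 − 248.8) / 348.2 = 3.59 m.

d ≈ 3.59 m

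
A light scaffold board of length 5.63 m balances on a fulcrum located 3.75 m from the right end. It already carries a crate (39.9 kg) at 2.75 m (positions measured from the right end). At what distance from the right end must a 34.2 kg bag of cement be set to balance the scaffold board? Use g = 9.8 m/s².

Take moments about the fulcrum (at 3.75 m from the right end).
Crate: 39.9 × 9.8 = 391 N down at 2.75 m → arm 1 m, τ = 391 × 1 = 391 N·m clockwise.
Net moment of existing loads = 391 N·m clockwise.
The bag of cement weighs 34.2 × 9.8 = 335.2 N and must supply an equal counterclockwise moment, so its lever arm about the fulcrum is 391 / 335.2 = 1.17 m.
That puts it at 3.75 + 1.17 = 4.92 m from the right end.

x ≈ 4.92 m from the right end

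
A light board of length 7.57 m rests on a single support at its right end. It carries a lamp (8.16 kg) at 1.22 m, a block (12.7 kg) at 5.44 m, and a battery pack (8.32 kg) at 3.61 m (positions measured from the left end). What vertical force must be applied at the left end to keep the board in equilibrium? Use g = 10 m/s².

F ≈ 148 N

About the right end:
Lamp: 8.16 × 10 = 81.6 N down at 1.22 m → arm 6.35 m, τ = 81.6 × 6.35 = 518.2 N·m counterclockwise.
Block: 12.7 × 10 = 127 N down at 5.44 m → arm 2.13 m, τ = 127 × 2.13 = 270.5 N·m counterclockwise.
Battery pack: 8.32 × 10 = 83.2 N down at 3.61 m → arm 3.96 m, τ = 83.2 × 3.96 = 329.5 N·m counterclockwise.
Net moment of the loads = 1118 N·m counterclockwise.
The upward force F acts at the left end, arm 7.57 m, giving F × 7.57 clockwise.
For rotational equilibrium, F × 7.57 = 1118, so F = 1118 / 7.57 = 148 N.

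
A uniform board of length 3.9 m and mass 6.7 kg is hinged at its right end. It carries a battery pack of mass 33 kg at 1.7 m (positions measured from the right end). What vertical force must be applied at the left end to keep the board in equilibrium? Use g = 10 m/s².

Taking torques about the right end:
Beam weight: 6.7 × 10 = 67 N down at 1.95 m → arm 1.95 m, τ = 67 × 1.95 = 130.7 N·m counterclockwise.
Battery pack: 33 × 10 = 330 N down at 1.7 m → arm 1.7 m, τ = 330 × 1.7 = 561 N·m counterclockwise.
Net moment of the loads = 691.7 N·m counterclockwise.
The upward force F acts at the left end, arm 3.9 m, giving F × 3.9 clockwise.
Balancing moments: F × 3.9 = 691.7, giving F = 691.7 / 3.9 = 177 N.

F ≈ 177 N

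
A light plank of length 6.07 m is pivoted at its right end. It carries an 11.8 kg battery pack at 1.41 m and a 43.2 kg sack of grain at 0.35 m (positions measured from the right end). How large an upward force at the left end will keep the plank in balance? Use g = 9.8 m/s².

F ≈ 51.3 N

Sum moments about the right end (the unknown pivot reaction has zero arm there).
Battery pack: 11.8 × 9.8 = 115.6 N down at 1.41 m → arm 1.41 m, τ = 115.6 × 1.41 = 163 N·m counterclockwise.
Sack of grain: 43.2 × 9.8 = 423.4 N down at 0.35 m → arm 0.35 m, τ = 423.4 × 0.35 = 148.2 N·m counterclockwise.
Net moment of the loads = 311.2 N·m counterclockwise.
The upward force F acts at the left end, arm 6.07 m, giving F × 6.07 clockwise.
Στ = 0 ⇒ F × 6.07 = 311.2 ⇒ F = 311.2 / 6.07 = 51.3 N.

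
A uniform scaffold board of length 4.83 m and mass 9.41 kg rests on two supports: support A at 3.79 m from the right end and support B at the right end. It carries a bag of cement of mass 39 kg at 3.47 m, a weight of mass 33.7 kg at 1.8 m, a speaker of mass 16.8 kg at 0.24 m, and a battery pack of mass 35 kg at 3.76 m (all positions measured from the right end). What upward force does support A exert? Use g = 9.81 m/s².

Choose support B as the axis so its reaction then has zero moment arm.
Beam weight: 9.41 × 9.81 = 92.31 N down at 2.415 m → arm 2.415 m, τ = 92.31 × 2.415 = 222.9 N·m counterclockwise.
Bag of cement: 39 × 9.81 = 382.6 N down at 3.47 m → arm 3.47 m, τ = 382.6 × 3.47 = 1328 N·m counterclockwise.
Weight: 33.7 × 9.81 = 330.6 N down at 1.8 m → arm 1.8 m, τ = 330.6 × 1.8 = 595.1 N·m counterclockwise.
Speaker: 16.8 × 9.81 = 164.8 N down at 0.24 m → arm 0.24 m, τ = 164.8 × 0.24 = 39.55 N·m counterclockwise.
Battery pack: 35 × 9.81 = 343.4 N down at 3.76 m → arm 3.76 m, τ = 343.4 × 3.76 = 1291 N·m counterclockwise.
Net load moment about support B = 3477 N·m counterclockwise.
Reaction R at support A is upward at 3.79 m, arm 3.79 m → moment R × 3.79 clockwise.
Balancing moments: R × 3.79 = 3477, giving R = 917 N.

R_A ≈ 917 N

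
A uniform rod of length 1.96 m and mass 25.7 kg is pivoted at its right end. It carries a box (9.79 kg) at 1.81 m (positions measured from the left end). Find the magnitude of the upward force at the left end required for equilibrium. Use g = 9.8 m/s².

Taking torques about the right end:
Beam weight: 25.7 × 9.8 = 251.9 N down at 0.98 m → arm 0.98 m, τ = 251.9 × 0.98 = 246.9 N·m counterclockwise.
Box: 9.79 × 9.8 = 95.94 N down at 1.81 m → arm 0.15 m, τ = 95.94 × 0.15 = 14.39 N·m counterclockwise.
Net moment of the loads = 261.3 N·m counterclockwise.
The upward force F acts at the left end, arm 1.96 m, giving F × 1.96 clockwise.
Setting net torque to zero: F × 1.96 = 261.3 → F = 261.3 / 1.96 = 133 N.

F ≈ 133 N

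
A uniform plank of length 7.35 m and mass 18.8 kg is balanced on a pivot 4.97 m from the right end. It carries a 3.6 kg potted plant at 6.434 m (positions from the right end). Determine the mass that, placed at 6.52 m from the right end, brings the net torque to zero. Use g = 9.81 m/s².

m ≈ 12.3 kg

Taking torques about the pivot (at 4.97 m from the right end):
Beam weight: 18.8 × 9.81 = 184.4 N down at 3.675 m → arm 1.295 m, τ = 184.4 × 1.295 = 238.8 N·m clockwise.
Potted plant: 3.6 × 9.81 = 35.32 N down at 6.434 m → arm 1.464 m, τ = 35.32 × 1.464 = 51.71 N·m counterclockwise.
Net moment of known loads = 187.1 N·m clockwise.
An unknown mass m at 6.52 m has arm 1.55 m; its moment is m·g·1.55 counterclockwise.
For rotational equilibrium, m × 9.81 × 1.55 = 187.1, so m = 187.1 / (9.81 × 1.55) = 12.3 kg.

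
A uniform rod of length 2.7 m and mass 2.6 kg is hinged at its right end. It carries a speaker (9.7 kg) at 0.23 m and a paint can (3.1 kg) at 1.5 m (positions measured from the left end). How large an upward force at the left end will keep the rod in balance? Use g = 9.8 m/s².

F ≈ 113 N

Sum moments about the right end (the unknown pivot reaction has zero arm there).
Beam weight: 2.6 × 9.8 = 25.48 N down at 1.35 m → arm 1.35 m, τ = 25.48 × 1.35 = 34.4 N·m counterclockwise.
Speaker: 9.7 × 9.8 = 95.06 N down at 0.23 m → arm 2.47 m, τ = 95.06 × 2.47 = 234.8 N·m counterclockwise.
Paint can: 3.1 × 9.8 = 30.38 N down at 1.5 m → arm 1.2 m, τ = 30.38 × 1.2 = 36.46 N·m counterclockwise.
Net moment of the loads = 305.7 N·m counterclockwise.
The upward force F acts at the left end, arm 2.7 m, giving F × 2.7 clockwise.
Setting net torque to zero: F × 2.7 = 305.7 → F = 305.7 / 2.7 = 113 N.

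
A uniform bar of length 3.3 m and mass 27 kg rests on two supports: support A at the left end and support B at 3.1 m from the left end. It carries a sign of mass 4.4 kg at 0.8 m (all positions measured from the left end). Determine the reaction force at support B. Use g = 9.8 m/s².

R_B ≈ 152 N

Take moments about support A.
Beam weight: 27 × 9.8 = 264.6 N down at 1.65 m → arm 1.65 m, τ = 264.6 × 1.65 = 436.6 N·m clockwise.
Sign: 4.4 × 9.8 = 43.12 N down at 0.8 m → arm 0.8 m, τ = 43.12 × 0.8 = 34.5 N·m clockwise.
Net load moment about support A = 471.1 N·m clockwise.
Reaction R at support B is upward at 3.1 m, arm 3.1 m → moment R × 3.1 counterclockwise.
For rotational equilibrium, R × 3.1 = 471.1, so R = 152 N.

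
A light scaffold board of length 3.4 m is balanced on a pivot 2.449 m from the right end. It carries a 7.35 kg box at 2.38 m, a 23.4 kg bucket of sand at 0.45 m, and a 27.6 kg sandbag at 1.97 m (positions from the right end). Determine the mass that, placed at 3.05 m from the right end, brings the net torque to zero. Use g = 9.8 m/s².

m ≈ 101 kg

Taking torques about the pivot (at 2.449 m from the right end):
Box: 7.35 × 9.8 = 72.03 N down at 2.38 m → arm 0.069 m, τ = 72.03 × 0.069 = 4.97 N·m clockwise.
Bucket of sand: 23.4 × 9.8 = 229.3 N down at 0.45 m → arm 1.999 m, τ = 229.3 × 1.999 = 458.4 N·m clockwise.
Sandbag: 27.6 × 9.8 = 270.5 N down at 1.97 m → arm 0.479 m, τ = 270.5 × 0.479 = 129.6 N·m clockwise.
Net moment of known loads = 593 N·m clockwise.
An unknown mass m at 3.05 m has arm 0.601 m; its moment is m·g·0.601 counterclockwise.
Setting net torque to zero: m × 9.8 × 0.601 = 593 → m = 593 / (9.8 × 0.601) = 101 kg.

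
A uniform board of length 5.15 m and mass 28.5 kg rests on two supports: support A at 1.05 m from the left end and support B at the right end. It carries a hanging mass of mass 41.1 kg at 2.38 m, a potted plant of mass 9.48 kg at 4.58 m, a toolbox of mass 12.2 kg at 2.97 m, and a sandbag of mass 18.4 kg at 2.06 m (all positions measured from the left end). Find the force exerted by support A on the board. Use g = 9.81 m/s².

Take moments about support B.
Beam weight: 28.5 × 9.81 = 279.6 N down at 2.575 m → arm 2.575 m, τ = 279.6 × 2.575 = 720 N·m counterclockwise.
Hanging mass: 41.1 × 9.81 = 403.2 N down at 2.38 m → arm 2.77 m, τ = 403.2 × 2.77 = 1117 N·m counterclockwise.
Potted plant: 9.48 × 9.81 = 93 N down at 4.58 m → arm 0.57 m, τ = 93 × 0.57 = 53.01 N·m counterclockwise.
Toolbox: 12.2 × 9.81 = 119.7 N down at 2.97 m → arm 2.18 m, τ = 119.7 × 2.18 = 260.9 N·m counterclockwise.
Sandbag: 18.4 × 9.81 = 180.5 N down at 2.06 m → arm 3.09 m, τ = 180.5 × 3.09 = 557.7 N·m counterclockwise.
Net load moment about support B = 2709 N·m counterclockwise.
Reaction R at support A is upward at 1.05 m, arm 4.1 m → moment R × 4.1 clockwise.
Balancing moments: R × 4.1 = 2709, giving R = 661 N.

R_A ≈ 661 N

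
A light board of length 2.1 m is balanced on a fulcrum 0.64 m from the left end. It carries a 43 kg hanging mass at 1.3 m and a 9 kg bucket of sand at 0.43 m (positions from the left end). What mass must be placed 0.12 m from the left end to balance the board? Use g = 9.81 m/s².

m ≈ 50.9 kg

Choose the fulcrum (at 0.64 m from the left end) as the axis so the support reaction has zero arm there.
Hanging mass: 43 × 9.81 = 421.8 N down at 1.3 m → arm 0.66 m, τ = 421.8 × 0.66 = 278.4 N·m clockwise.
Bucket of sand: 9 × 9.81 = 88.29 N down at 0.43 m → arm 0.21 m, τ = 88.29 × 0.21 = 18.54 N·m counterclockwise.
Net moment of known loads = 259.9 N·m clockwise.
An unknown mass m at 0.12 m has arm 0.52 m; its moment is m·g·0.52 counterclockwise.
For rotational equilibrium, m × 9.81 × 0.52 = 259.9, so m = 259.9 / (9.81 × 0.52) = 50.9 kg.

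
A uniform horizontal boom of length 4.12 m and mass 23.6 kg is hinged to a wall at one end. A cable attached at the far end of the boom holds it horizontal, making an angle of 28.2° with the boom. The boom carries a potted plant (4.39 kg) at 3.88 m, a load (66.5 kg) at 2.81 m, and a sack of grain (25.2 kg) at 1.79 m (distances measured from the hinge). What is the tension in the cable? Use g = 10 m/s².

T ≈ 1530 N

Taking torques about the hinge:
Beam weight: 23.6 × 10 = 236 N down at 2.06 m → arm 2.06 m, τ = 236 × 2.06 = 486.2 N·m clockwise.
Potted plant: 4.39 × 10 = 43.9 N down at 3.88 m → arm 3.88 m, τ = 43.9 × 3.88 = 170.3 N·m clockwise.
Load: 66.5 × 10 = 665 N down at 2.81 m → arm 2.81 m, τ = 665 × 2.81 = 1869 N·m clockwise.
Sack of grain: 25.2 × 10 = 252 N down at 1.79 m → arm 1.79 m, τ = 252 × 1.79 = 451.1 N·m clockwise.
Total clockwise load moment = 2977 N·m.
The cable tension T acts at 4.12 m; only its component perpendicular to the boom, T sinθ, produces torque. sin 28.2° = 0.4726.
For rotational equilibrium, T × 4.12 × 0.4726 = 2977, so T = 2977 / 1.947 = 1530 N.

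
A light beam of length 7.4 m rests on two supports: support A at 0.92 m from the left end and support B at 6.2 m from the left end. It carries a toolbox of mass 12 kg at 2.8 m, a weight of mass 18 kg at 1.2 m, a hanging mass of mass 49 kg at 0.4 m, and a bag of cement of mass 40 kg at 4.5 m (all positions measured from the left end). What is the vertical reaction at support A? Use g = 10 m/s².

R_A ≈ 915 N

Take moments about support B.
Toolbox: 12 × 10 = 120 N down at 2.8 m → arm 3.4 m, τ = 120 × 3.4 = 408 N·m counterclockwise.
Weight: 18 × 10 = 180 N down at 1.2 m → arm 5 m, τ = 180 × 5 = 900 N·m counterclockwise.
Hanging mass: 49 × 10 = 490 N down at 0.4 m → arm 5.8 m, τ = 490 × 5.8 = 2842 N·m counterclockwise.
Bag of cement: 40 × 10 = 400 N down at 4.5 m → arm 1.7 m, τ = 400 × 1.7 = 680 N·m counterclockwise.
Net load moment about support B = 4830 N·m counterclockwise.
Reaction R at support A is upward at 0.92 m, arm 5.28 m → moment R × 5.28 clockwise.
Στ = 0 ⇒ R × 5.28 = 4830 ⇒ R = 915 N.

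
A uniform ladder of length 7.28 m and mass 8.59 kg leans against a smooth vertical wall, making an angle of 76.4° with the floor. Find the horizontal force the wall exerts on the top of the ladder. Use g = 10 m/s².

N_wall ≈ 10.4 N

Take moments about the foot of the ladder.
Ladder weight 8.59×10 = 85.9 N acts at 3.64 m along the ladder; its horizontal arm is 3.64·cos76.4° = 0.8559 m → τ = 73.52 N·m clockwise.
Wall normal N acts horizontally at the top; its moment arm is the height L sinθ = 7.28·sin76.4° = 7.076 m, counterclockwise.
Balancing moments: N × 7.076 = 73.52, giving N = 10.4 N.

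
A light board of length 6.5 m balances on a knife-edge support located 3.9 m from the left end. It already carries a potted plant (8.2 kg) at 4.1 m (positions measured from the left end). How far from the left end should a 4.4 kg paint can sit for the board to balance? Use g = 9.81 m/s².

x ≈ 3.53 m from the left end

About the knife-edge support (at 3.9 m from the left end):
Potted plant: 8.2 × 9.81 = 80.44 N down at 4.1 m → arm 0.2 m, τ = 80.44 × 0.2 = 16.09 N·m clockwise.
Net moment of existing loads = 16.09 N·m clockwise.
The paint can weighs 4.4 × 9.81 = 43.16 N and must supply an equal counterclockwise moment, so its lever arm about the knife-edge support is 16.09 / 43.16 = 0.373 m.
That puts it at 3.9 − 0.373 = 3.53 m from the left end.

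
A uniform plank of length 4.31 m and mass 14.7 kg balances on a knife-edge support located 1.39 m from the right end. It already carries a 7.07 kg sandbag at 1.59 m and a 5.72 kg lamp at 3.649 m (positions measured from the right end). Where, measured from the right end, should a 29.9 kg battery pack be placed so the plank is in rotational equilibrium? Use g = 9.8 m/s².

Take moments about the knife-edge support (at 1.39 m from the right end).
Beam weight: 14.7 × 9.8 = 144.1 N down at 2.155 m → arm 0.765 m, τ = 144.1 × 0.765 = 110.2 N·m counterclockwise.
Sandbag: 7.07 × 9.8 = 69.29 N down at 1.59 m → arm 0.2 m, τ = 69.29 × 0.2 = 13.86 N·m counterclockwise.
Lamp: 5.72 × 9.8 = 56.06 N down at 3.649 m → arm 2.259 m, τ = 56.06 × 2.259 = 126.6 N·m counterclockwise.
Net moment of existing loads = 250.7 N·m counterclockwise.
The battery pack weighs 29.9 × 9.8 = 293 N and must supply an equal clockwise moment, so its lever arm about the knife-edge support is 250.7 / 293 = 0.856 m.
That puts it at 1.39 − 0.856 = 0.534 m from the right end.

x ≈ 0.534 m from the right end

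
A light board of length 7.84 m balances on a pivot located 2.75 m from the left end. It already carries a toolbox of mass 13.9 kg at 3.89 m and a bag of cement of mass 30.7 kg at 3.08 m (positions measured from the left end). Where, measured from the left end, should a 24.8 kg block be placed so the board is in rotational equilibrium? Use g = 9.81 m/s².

Choose the pivot (at 2.75 m from the left end) as the axis so the support reaction has zero arm there.
Toolbox: 13.9 × 9.81 = 136.4 N down at 3.89 m → arm 1.14 m, τ = 136.4 × 1.14 = 155.5 N·m clockwise.
Bag of cement: 30.7 × 9.81 = 301.2 N down at 3.08 m → arm 0.33 m, τ = 301.2 × 0.33 = 99.4 N·m clockwise.
Net moment of existing loads = 254.9 N·m clockwise.
The block weighs 24.8 × 9.81 = 243.3 N and must supply an equal counterclockwise moment, so its lever arm about the pivot is 254.9 / 243.3 = 1.05 m.
That puts it at 2.75 − 1.05 = 1.7 m from the left end.

x ≈ 1.7 m from the left end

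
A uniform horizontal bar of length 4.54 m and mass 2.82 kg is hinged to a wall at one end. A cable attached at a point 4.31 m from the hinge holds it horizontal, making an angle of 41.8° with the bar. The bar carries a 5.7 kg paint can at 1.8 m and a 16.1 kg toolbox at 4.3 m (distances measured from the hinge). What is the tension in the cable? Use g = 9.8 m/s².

T ≈ 293 N

Sum moments about the hinge (the unknown hinge reaction has zero arm there).
Beam weight: 2.82 × 9.8 = 27.64 N down at 2.27 m → arm 2.27 m, τ = 27.64 × 2.27 = 62.74 N·m clockwise.
Paint can: 5.7 × 9.8 = 55.86 N down at 1.8 m → arm 1.8 m, τ = 55.86 × 1.8 = 100.5 N·m clockwise.
Toolbox: 16.1 × 9.8 = 157.8 N down at 4.3 m → arm 4.3 m, τ = 157.8 × 4.3 = 678.5 N·m clockwise.
Total clockwise load moment = 841.7 N·m.
The cable tension T acts at 4.31 m; only its component perpendicular to the bar, T sinθ, produces torque. sin 41.8° = 0.6665.
For rotational equilibrium, T × 4.31 × 0.6665 = 841.7, so T = 841.7 / 2.873 = 293 N.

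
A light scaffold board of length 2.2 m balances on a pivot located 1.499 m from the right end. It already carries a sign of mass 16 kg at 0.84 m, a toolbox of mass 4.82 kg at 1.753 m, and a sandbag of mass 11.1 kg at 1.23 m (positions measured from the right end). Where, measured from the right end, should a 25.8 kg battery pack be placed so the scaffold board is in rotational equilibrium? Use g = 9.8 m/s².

About the pivot (at 1.499 m from the right end):
Sign: 16 × 9.8 = 156.8 N down at 0.84 m → arm 0.659 m, τ = 156.8 × 0.659 = 103.3 N·m clockwise.
Toolbox: 4.82 × 9.8 = 47.24 N down at 1.753 m → arm 0.254 m, τ = 47.24 × 0.254 = 12 N·m counterclockwise.
Sandbag: 11.1 × 9.8 = 108.8 N down at 1.23 m → arm 0.269 m, τ = 108.8 × 0.269 = 29.27 N·m clockwise.
Net moment of existing loads = 120.6 N·m clockwise.
The battery pack weighs 25.8 × 9.8 = 252.8 N and must supply an equal counterclockwise moment, so its lever arm about the pivot is 120.6 / 252.8 = 0.477 m.
That puts it at 1.499 + 0.477 = 1.98 m from the right end.

x ≈ 1.98 m from the right end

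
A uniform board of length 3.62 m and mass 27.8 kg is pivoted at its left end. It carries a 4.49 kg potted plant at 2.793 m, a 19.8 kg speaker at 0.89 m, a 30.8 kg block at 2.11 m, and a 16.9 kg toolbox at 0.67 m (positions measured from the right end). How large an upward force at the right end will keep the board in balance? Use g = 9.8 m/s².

Take moments about the left end.
Beam weight: 27.8 × 9.8 = 272.4 N down at 1.81 m → arm 1.81 m, τ = 272.4 × 1.81 = 493 N·m clockwise.
Potted plant: 4.49 × 9.8 = 44 N down at 2.793 m → arm 0.827 m, τ = 44 × 0.827 = 36.39 N·m clockwise.
Speaker: 19.8 × 9.8 = 194 N down at 0.89 m → arm 2.73 m, τ = 194 × 2.73 = 529.6 N·m clockwise.
Block: 30.8 × 9.8 = 301.8 N down at 2.11 m → arm 1.51 m, τ = 301.8 × 1.51 = 455.7 N·m clockwise.
Toolbox: 16.9 × 9.8 = 165.6 N down at 0.67 m → arm 2.95 m, τ = 165.6 × 2.95 = 488.5 N·m clockwise.
Net moment of the loads = 2003 N·m clockwise.
The upward force F acts at the right end, arm 3.62 m, giving F × 3.62 counterclockwise.
For rotational equilibrium, F × 3.62 = 2003, so F = 2003 / 3.62 = 553 N.

F ≈ 553 N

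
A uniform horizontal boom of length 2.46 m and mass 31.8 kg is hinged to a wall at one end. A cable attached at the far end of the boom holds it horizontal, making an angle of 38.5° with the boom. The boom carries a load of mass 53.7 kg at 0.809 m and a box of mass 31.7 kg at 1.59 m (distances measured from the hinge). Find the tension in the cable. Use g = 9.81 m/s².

T ≈ 852 N

About the hinge:
Beam weight: 31.8 × 9.81 = 312 N down at 1.23 m → arm 1.23 m, τ = 312 × 1.23 = 383.8 N·m clockwise.
Load: 53.7 × 9.81 = 526.8 N down at 0.809 m → arm 0.809 m, τ = 526.8 × 0.809 = 426.2 N·m clockwise.
Box: 31.7 × 9.81 = 311 N down at 1.59 m → arm 1.59 m, τ = 311 × 1.59 = 494.5 N·m clockwise.
Total clockwise load moment = 1304 N·m.
The cable tension T acts at 2.46 m; only its component perpendicular to the boom, T sinθ, produces torque. sin 38.5° = 0.6225.
Στ = 0 ⇒ T × 2.46 × 0.6225 = 1304 ⇒ T = 1304 / 1.531 = 852 N.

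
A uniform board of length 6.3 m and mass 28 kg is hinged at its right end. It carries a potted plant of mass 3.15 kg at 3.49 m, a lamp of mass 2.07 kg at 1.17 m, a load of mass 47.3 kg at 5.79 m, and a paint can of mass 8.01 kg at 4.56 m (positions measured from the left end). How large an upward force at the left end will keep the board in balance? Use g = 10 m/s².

Taking torques about the right end:
Beam weight: 28 × 10 = 280 N down at 3.15 m → arm 3.15 m, τ = 280 × 3.15 = 882 N·m counterclockwise.
Potted plant: 3.15 × 10 = 31.5 N down at 3.49 m → arm 2.81 m, τ = 31.5 × 2.81 = 88.52 N·m counterclockwise.
Lamp: 2.07 × 10 = 20.7 N down at 1.17 m → arm 5.13 m, τ = 20.7 × 5.13 = 106.2 N·m counterclockwise.
Load: 47.3 × 10 = 473 N down at 5.79 m → arm 0.51 m, τ = 473 × 0.51 = 241.2 N·m counterclockwise.
Paint can: 8.01 × 10 = 80.1 N down at 4.56 m → arm 1.74 m, τ = 80.1 × 1.74 = 139.4 N·m counterclockwise.
Net moment of the loads = 1457 N·m counterclockwise.
The upward force F acts at the left end, arm 6.3 m, giving F × 6.3 clockwise.
Setting net torque to zero: F × 6.3 = 1457 → F = 1457 / 6.3 = 231 N.

F ≈ 231 N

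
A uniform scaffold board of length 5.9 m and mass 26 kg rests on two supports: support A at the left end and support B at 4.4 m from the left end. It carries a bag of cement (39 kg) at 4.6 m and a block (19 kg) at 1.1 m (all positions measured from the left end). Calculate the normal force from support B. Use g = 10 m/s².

Take moments about support A.
Beam weight: 26 × 10 = 260 N down at 2.95 m → arm 2.95 m, τ = 260 × 2.95 = 767 N·m clockwise.
Bag of cement: 39 × 10 = 390 N down at 4.6 m → arm 4.6 m, τ = 390 × 4.6 = 1794 N·m clockwise.
Block: 19 × 10 = 190 N down at 1.1 m → arm 1.1 m, τ = 190 × 1.1 = 209 N·m clockwise.
Net load moment about support A = 2770 N·m clockwise.
Reaction R at support B is upward at 4.4 m, arm 4.4 m → moment R × 4.4 counterclockwise.
Balancing moments: R × 4.4 = 2770, giving R = 630 N.

R_B ≈ 630 N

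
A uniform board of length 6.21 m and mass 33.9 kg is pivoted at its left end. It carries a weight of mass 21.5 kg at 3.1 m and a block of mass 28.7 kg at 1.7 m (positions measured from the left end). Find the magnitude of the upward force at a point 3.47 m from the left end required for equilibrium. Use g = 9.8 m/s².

Sum moments about the left end (the unknown pivot reaction has zero arm there).
Beam weight: 33.9 × 9.8 = 332.2 N down at 3.105 m → arm 3.105 m, τ = 332.2 × 3.105 = 1031 N·m clockwise.
Weight: 21.5 × 9.8 = 210.7 N down at 3.1 m → arm 3.1 m, τ = 210.7 × 3.1 = 653.2 N·m clockwise.
Block: 28.7 × 9.8 = 281.3 N down at 1.7 m → arm 1.7 m, τ = 281.3 × 1.7 = 478.2 N·m clockwise.
Net moment of the loads = 2162 N·m clockwise.
The upward force F acts at a point 3.47 m from the left end, arm 3.47 m, giving F × 3.47 counterclockwise.
Balancing moments: F × 3.47 = 2162, giving F = 2162 / 3.47 = 623 N.

F ≈ 623 N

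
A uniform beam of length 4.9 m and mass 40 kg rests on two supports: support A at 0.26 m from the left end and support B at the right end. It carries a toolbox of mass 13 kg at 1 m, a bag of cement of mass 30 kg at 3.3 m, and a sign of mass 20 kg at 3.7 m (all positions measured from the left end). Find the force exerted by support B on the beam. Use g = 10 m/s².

R_B ≈ 554 N

Taking torques about support A:
Beam weight: 40 × 10 = 400 N down at 2.45 m → arm 2.19 m, τ = 400 × 2.19 = 876 N·m clockwise.
Toolbox: 13 × 10 = 130 N down at 1 m → arm 0.74 m, τ = 130 × 0.74 = 96.2 N·m clockwise.
Bag of cement: 30 × 10 = 300 N down at 3.3 m → arm 3.04 m, τ = 300 × 3.04 = 912 N·m clockwise.
Sign: 20 × 10 = 200 N down at 3.7 m → arm 3.44 m, τ = 200 × 3.44 = 688 N·m clockwise.
Net load moment about support A = 2572 N·m clockwise.
Reaction R at support B is upward at 4.9 m, arm 4.64 m → moment R × 4.64 counterclockwise.
For rotational equilibrium, R × 4.64 = 2572, so R = 554 N.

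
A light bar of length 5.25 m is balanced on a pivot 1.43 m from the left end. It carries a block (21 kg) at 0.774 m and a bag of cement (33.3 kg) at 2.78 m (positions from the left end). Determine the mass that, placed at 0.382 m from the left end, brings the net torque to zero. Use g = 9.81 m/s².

m ≈ 29.8 kg

About the pivot (at 1.43 m from the left end):
Block: 21 × 9.81 = 206 N down at 0.774 m → arm 0.656 m, τ = 206 × 0.656 = 135.1 N·m counterclockwise.
Bag of cement: 33.3 × 9.81 = 326.7 N down at 2.78 m → arm 1.35 m, τ = 326.7 × 1.35 = 441 N·m clockwise.
Net moment of known loads = 305.9 N·m clockwise.
An unknown mass m at 0.382 m has arm 1.048 m; its moment is m·g·1.048 counterclockwise.
Balancing moments: m × 9.81 × 1.048 = 305.9, giving m = 305.9 / (9.81 × 1.048) = 29.8 kg.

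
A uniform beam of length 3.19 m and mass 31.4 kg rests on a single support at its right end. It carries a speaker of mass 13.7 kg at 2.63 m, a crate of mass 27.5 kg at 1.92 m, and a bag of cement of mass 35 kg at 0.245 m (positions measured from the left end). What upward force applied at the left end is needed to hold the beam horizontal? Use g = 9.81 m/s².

F ≈ 602 N

Take moments about the right end.
Beam weight: 31.4 × 9.81 = 308 N down at 1.595 m → arm 1.595 m, τ = 308 × 1.595 = 491.3 N·m counterclockwise.
Speaker: 13.7 × 9.81 = 134.4 N down at 2.63 m → arm 0.56 m, τ = 134.4 × 0.56 = 75.26 N·m counterclockwise.
Crate: 27.5 × 9.81 = 269.8 N down at 1.92 m → arm 1.27 m, τ = 269.8 × 1.27 = 342.6 N·m counterclockwise.
Bag of cement: 35 × 9.81 = 343.4 N down at 0.245 m → arm 2.945 m, τ = 343.4 × 2.945 = 1011 N·m counterclockwise.
Net moment of the loads = 1920 N·m counterclockwise.
The upward force F acts at the left end, arm 3.19 m, giving F × 3.19 clockwise.
Setting net torque to zero: F × 3.19 = 1920 → F = 1920 / 3.19 = 602 N.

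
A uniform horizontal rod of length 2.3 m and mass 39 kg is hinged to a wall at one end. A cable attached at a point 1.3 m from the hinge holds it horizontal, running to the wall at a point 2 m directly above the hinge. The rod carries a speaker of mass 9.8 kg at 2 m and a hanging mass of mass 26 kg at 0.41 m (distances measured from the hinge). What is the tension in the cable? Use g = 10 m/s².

Taking torques about the hinge:
Beam weight: 39 × 10 = 390 N down at 1.15 m → arm 1.15 m, τ = 390 × 1.15 = 448.5 N·m clockwise.
Speaker: 9.8 × 10 = 98 N down at 2 m → arm 2 m, τ = 98 × 2 = 196 N·m clockwise.
Hanging mass: 26 × 10 = 260 N down at 0.41 m → arm 0.41 m, τ = 260 × 0.41 = 106.6 N·m clockwise.
Total clockwise load moment = 751.1 N·m.
The cable tension T acts at 1.3 m; only its component perpendicular to the rod, T sinθ, produces torque. sinθ = h/√(h²+d²) = 2/√(2²+1.3²) = 0.8384.
Στ = 0 ⇒ T × 1.3 × 0.8384 = 751.1 ⇒ T = 751.1 / 1.09 = 689 N.

T ≈ 689 N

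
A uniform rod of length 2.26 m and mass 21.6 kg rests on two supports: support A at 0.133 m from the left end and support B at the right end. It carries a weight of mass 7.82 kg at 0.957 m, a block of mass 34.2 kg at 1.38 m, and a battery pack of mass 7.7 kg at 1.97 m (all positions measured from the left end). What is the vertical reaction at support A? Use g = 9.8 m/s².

About support B:
Beam weight: 21.6 × 9.8 = 211.7 N down at 1.13 m → arm 1.13 m, τ = 211.7 × 1.13 = 239.2 N·m counterclockwise.
Weight: 7.82 × 9.8 = 76.64 N down at 0.957 m → arm 1.303 m, τ = 76.64 × 1.303 = 99.86 N·m counterclockwise.
Block: 34.2 × 9.8 = 335.2 N down at 1.38 m → arm 0.88 m, τ = 335.2 × 0.88 = 295 N·m counterclockwise.
Battery pack: 7.7 × 9.8 = 75.46 N down at 1.97 m → arm 0.29 m, τ = 75.46 × 0.29 = 21.88 N·m counterclockwise.
Net load moment about support B = 655.9 N·m counterclockwise.
Reaction R at support A is upward at 0.133 m, arm 2.127 m → moment R × 2.127 clockwise.
Balancing moments: R × 2.127 = 655.9, giving R = 308 N.

R_A ≈ 308 N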